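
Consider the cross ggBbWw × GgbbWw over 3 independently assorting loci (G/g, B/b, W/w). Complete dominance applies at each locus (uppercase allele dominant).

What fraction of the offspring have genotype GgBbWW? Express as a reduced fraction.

P(GgBbWW) = 1/16

ggBbWw gametes: gBW×2, gBw×2, gbW×2, gbw×2
GgbbWw gametes: GbW×2, Gbw×2, gbW×2, gbw×2
ggBbWw×GgbbWw grid (8·8=64): GgBbWW=4 GgBbWw=8 GgBbww=4 GgbbWW=4 GgbbWw=8 Ggbbww=4 ggBbWW=4 ggBbWw=8 ggBbww=4 ggbbWW=4 ggbbWw=8 ggbbww=4
GgBbWW hits 4/64; gcd=4; 4÷4/64÷4 = 1/16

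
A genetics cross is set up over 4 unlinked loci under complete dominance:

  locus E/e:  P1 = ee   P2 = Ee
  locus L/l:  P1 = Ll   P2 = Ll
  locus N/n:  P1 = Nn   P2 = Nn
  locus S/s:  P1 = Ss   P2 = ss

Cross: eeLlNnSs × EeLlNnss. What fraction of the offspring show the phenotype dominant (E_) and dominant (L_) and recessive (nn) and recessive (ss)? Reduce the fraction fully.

P(E_ L_ nn ss) = 3/64

eeLlNnSs gametes: eLNS×2, eLNs×2, eLnS×2, eLns×2, elNS×2, elNs×2, elnS×2, elns×2
EeLlNnss gametes: ELNs×2, ELns×2, ElNs×2, Elns×2, eLNs×2, eLns×2, elNs×2, elns×2
eeLlNnSs×EeLlNnss grid (16·16=256): EeLLNNSs=4 EeLLNNss=4 EeLLNnSs=8 EeLLNnss=8 EeLLnnSs=4 EeLLnnss=4 EeLlNNSs=8 EeLlNNss=8 EeLlNnSs=16 EeLlNnss=16 EeLlnnSs=8 EeLlnnss=8 EellNNSs=4 EellNNss=4 EellNnSs=8 EellNnss=8 EellnnSs=4 Eellnnss=4 eeLLNNSs=4 eeLLNNss=4 eeLLNnSs=8 eeLLNnss=8 eeLLnnSs=4 eeLLnnss=4 eeLlNNSs=8 eeLlNNss=8 eeLlNnSs=16 eeLlNnss=16 eeLlnnSs=8 eeLlnnss=8 eellNNSs=4 eellNNss=4 eellNnSs=8 eellNnss=8 eellnnSs=4 eellnnss=4
E_ L_ nn ss hits 12/256; gcd=4; 12÷4/256÷4 = 3/64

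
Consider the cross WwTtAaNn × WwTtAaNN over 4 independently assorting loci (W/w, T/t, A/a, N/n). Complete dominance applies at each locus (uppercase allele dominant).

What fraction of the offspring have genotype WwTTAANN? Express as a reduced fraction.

P(WwTTAANN) = 1/64

WwTtAaNn gametes: WTAN×1, WTAn×1, WTaN×1, WTan×1, WtAN×1, WtAn×1, WtaN×1, Wtan×1, wTAN×1, wTAn×1, wTaN×1, wTan×1, wtAN×1, wtAn×1, wtaN×1, wtan×1
WwTtAaNN gametes: WTAN×2, WTaN×2, WtAN×2, WtaN×2, wTAN×2, wTaN×2, wtAN×2, wtaN×2
WwTtAaNn×WwTtAaNN grid (16·16=256): WWTTAANN=2 WWTTAANn=2 WWTTAaNN=4 WWTTAaNn=4 WWTTaaNN=2 WWTTaaNn=2 WWTtAANN=4 WWTtAANn=4 WWTtAaNN=8 WWTtAaNn=8 WWTtaaNN=4 WWTtaaNn=4 WWttAANN=2 WWttAANn=2 WWttAaNN=4 WWttAaNn=4 WWttaaNN=2 WWttaaNn=2 WwTTAANN=4 WwTTAANn=4 WwTTAaNN=8 WwTTAaNn=8 WwTTaaNN=4 WwTTaaNn=4 WwTtAANN=8 WwTtAANn=8 WwTtAaNN=16 WwTtAaNn=16 WwTtaaNN=8 WwTtaaNn=8 WwttAANN=4 WwttAANn=4 WwttAaNN=8 WwttAaNn=8 WwttaaNN=4 WwttaaNn=4 wwTTAANN=2 wwTTAANn=2 wwTTAaNN=4 wwTTAaNn=4 wwTTaaNN=2 wwTTaaNn=2 wwTtAANN=4 wwTtAANn=4 wwTtAaNN=8 wwTtAaNn=8 wwTtaaNN=4 wwTtaaNn=4 wwttAANN=2 wwttAANn=2 wwttAaNN=4 wwttAaNn=4 wwttaaNN=2 wwttaaNn=2
WwTTAANN hits 4/256; gcd=4; 4÷4/256÷4 = 1/64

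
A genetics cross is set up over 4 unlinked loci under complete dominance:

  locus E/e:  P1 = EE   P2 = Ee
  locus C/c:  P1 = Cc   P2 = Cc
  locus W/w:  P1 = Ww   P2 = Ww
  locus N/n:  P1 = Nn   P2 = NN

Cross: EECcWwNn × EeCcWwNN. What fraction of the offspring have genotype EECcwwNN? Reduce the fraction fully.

EECcWwNn gametes: ECWN×2, ECWn×2, ECwN×2, ECwn×2, EcWN×2, EcWn×2, EcwN×2, Ecwn×2
EeCcWwNN gametes: ECWN×2, ECwN×2, EcWN×2, EcwN×2, eCWN×2, eCwN×2, ecWN×2, ecwN×2
EECcWwNn×EeCcWwNN grid (16·16=256): EECCWWNN=4 EECCWWNn=4 EECCWwNN=8 EECCWwNn=8 EECCwwNN=4 EECCwwNn=4 EECcWWNN=8 EECcWWNn=8 EECcWwNN=16 EECcWwNn=16 EECcwwNN=8 EECcwwNn=8 EEccWWNN=4 EEccWWNn=4 EEccWwNN=8 EEccWwNn=8 EEccwwNN=4 EEccwwNn=4 EeCCWWNN=4 EeCCWWNn=4 EeCCWwNN=8 EeCCWwNn=8 EeCCwwNN=4 EeCCwwNn=4 EeCcWWNN=8 EeCcWWNn=8 EeCcWwNN=16 EeCcWwNn=16 EeCcwwNN=8 EeCcwwNn=8 EeccWWNN=4 EeccWWNn=4 EeccWwNN=8 EeccWwNn=8 EeccwwNN=4 EeccwwNn=4
EECcwwNN hits 8/256; gcd=8; 8÷8/256÷8 = 1/32

P(EECcwwNN) = 1/32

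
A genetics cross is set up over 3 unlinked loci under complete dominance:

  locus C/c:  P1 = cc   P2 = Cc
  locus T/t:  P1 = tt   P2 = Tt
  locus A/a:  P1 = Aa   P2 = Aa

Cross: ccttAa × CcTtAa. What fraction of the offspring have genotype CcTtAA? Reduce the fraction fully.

P(CcTtAA) = 1/16

ccttAa gametes: ctA×4, cta×4
CcTtAa gametes: CTA×1, CTa×1, CtA×1, Cta×1, cTA×1, cTa×1, ctA×1, cta×1
ccttAa×CcTtAa grid (8·8=64): CcTtAA=4 CcTtAa=8 CcTtaa=4 CcttAA=4 CcttAa=8 Ccttaa=4 ccTtAA=4 ccTtAa=8 ccTtaa=4 ccttAA=4 ccttAa=8 ccttaa=4
CcTtAA hits 4/64; gcd=4; 4÷4/64÷4 = 1/16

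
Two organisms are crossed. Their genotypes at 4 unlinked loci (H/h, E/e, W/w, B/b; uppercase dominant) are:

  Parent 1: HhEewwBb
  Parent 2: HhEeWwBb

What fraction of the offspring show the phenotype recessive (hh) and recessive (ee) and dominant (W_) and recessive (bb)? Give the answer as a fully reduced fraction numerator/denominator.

P(hh ee W_ bb) = 1/128

HhEewwBb gametes: HEwB×2, HEwb×2, HewB×2, Hewb×2, hEwB×2, hEwb×2, hewB×2, hewb×2
HhEeWwBb gametes: HEWB×1, HEWb×1, HEwB×1, HEwb×1, HeWB×1, HeWb×1, HewB×1, Hewb×1, hEWB×1, hEWb×1, hEwB×1, hEwb×1, heWB×1, heWb×1, hewB×1, hewb×1
HhEewwBb×HhEeWwBb grid (16·16=256): HHEEWwBB=2 HHEEWwBb=4 HHEEWwbb=2 HHEEwwBB=2 HHEEwwBb=4 HHEEwwbb=2 HHEeWwBB=4 HHEeWwBb=8 HHEeWwbb=4 HHEewwBB=4 HHEewwBb=8 HHEewwbb=4 HHeeWwBB=2 HHeeWwBb=4 HHeeWwbb=2 HHeewwBB=2 HHeewwBb=4 HHeewwbb=2 HhEEWwBB=4 HhEEWwBb=8 HhEEWwbb=4 HhEEwwBB=4 HhEEwwBb=8 HhEEwwbb=4 HhEeWwBB=8 HhEeWwBb=16 HhEeWwbb=8 HhEewwBB=8 HhEewwBb=16 HhEewwbb=8 HheeWwBB=4 HheeWwBb=8 HheeWwbb=4 HheewwBB=4 HheewwBb=8 Hheewwbb=4 hhEEWwBB=2 hhEEWwBb=4 hhEEWwbb=2 hhEEwwBB=2 hhEEwwBb=4 hhEEwwbb=2 hhEeWwBB=4 hhEeWwBb=8 hhEeWwbb=4 hhEewwBB=4 hhEewwBb=8 hhEewwbb=4 hheeWwBB=2 hheeWwBb=4 hheeWwbb=2 hheewwBB=2 hheewwBb=4 hheewwbb=2
hh ee W_ bb hits 2/256; gcd=2; 2÷2/256÷2 = 1/128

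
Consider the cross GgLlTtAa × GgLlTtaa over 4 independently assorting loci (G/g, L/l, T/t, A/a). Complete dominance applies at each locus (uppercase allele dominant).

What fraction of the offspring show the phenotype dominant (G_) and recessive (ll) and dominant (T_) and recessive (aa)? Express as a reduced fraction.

GgLlTtAa gametes: GLTA×1, GLTa×1, GLtA×1, GLta×1, GlTA×1, GlTa×1, GltA×1, Glta×1, gLTA×1, gLTa×1, gLtA×1, gLta×1, glTA×1, glTa×1, gltA×1, glta×1
GgLlTtaa gametes: GLTa×2, GLta×2, GlTa×2, Glta×2, gLTa×2, gLta×2, glTa×2, glta×2
GgLlTtAa×GgLlTtaa grid (16·16=256): GGLLTTAa=2 GGLLTTaa=2 GGLLTtAa=4 GGLLTtaa=4 GGLLttAa=2 GGLLttaa=2 GGLlTTAa=4 GGLlTTaa=4 GGLlTtAa=8 GGLlTtaa=8 GGLlttAa=4 GGLlttaa=4 GGllTTAa=2 GGllTTaa=2 GGllTtAa=4 GGllTtaa=4 GGllttAa=2 GGllttaa=2 GgLLTTAa=4 GgLLTTaa=4 GgLLTtAa=8 GgLLTtaa=8 GgLLttAa=4 GgLLttaa=4 GgLlTTAa=8 GgLlTTaa=8 GgLlTtAa=16 GgLlTtaa=16 GgLlttAa=8 GgLlttaa=8 GgllTTAa=4 GgllTTaa=4 GgllTtAa=8 GgllTtaa=8 GgllttAa=4 Ggllttaa=4 ggLLTTAa=2 ggLLTTaa=2 ggLLTtAa=4 ggLLTtaa=4 ggLLttAa=2 ggLLttaa=2 ggLlTTAa=4 ggLlTTaa=4 ggLlTtAa=8 ggLlTtaa=8 ggLlttAa=4 ggLlttaa=4 ggllTTAa=2 ggllTTaa=2 ggllTtAa=4 ggllTtaa=4 ggllttAa=2 ggllttaa=2
G_ ll T_ aa hits 18/256; gcd=2; 18÷2/256÷2 = 9/128

P(G_ ll T_ aa) = 9/128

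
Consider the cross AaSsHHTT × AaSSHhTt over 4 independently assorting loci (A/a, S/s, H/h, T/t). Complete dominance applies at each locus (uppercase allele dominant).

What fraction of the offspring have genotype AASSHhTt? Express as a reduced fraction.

P(AASSHhTt) = 1/32

AaSsHHTT gametes: ASHT×4, AsHT×4, aSHT×4, asHT×4
AaSSHhTt gametes: ASHT×2, ASHt×2, AShT×2, ASht×2, aSHT×2, aSHt×2, aShT×2, aSht×2
AaSsHHTT×AaSSHhTt grid (16·16=256): AASSHHTT=8 AASSHHTt=8 AASSHhTT=8 AASSHhTt=8 AASsHHTT=8 AASsHHTt=8 AASsHhTT=8 AASsHhTt=8 AaSSHHTT=16 AaSSHHTt=16 AaSSHhTT=16 AaSSHhTt=16 AaSsHHTT=16 AaSsHHTt=16 AaSsHhTT=16 AaSsHhTt=16 aaSSHHTT=8 aaSSHHTt=8 aaSSHhTT=8 aaSSHhTt=8 aaSsHHTT=8 aaSsHHTt=8 aaSsHhTT=8 aaSsHhTt=8
AASSHhTt hits 8/256; gcd=8; 8÷8/256÷8 = 1/32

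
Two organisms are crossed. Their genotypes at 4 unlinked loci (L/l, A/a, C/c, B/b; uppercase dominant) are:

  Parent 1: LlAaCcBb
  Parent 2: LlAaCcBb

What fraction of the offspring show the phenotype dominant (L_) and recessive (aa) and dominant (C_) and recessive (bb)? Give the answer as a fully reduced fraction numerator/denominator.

LlAaCcBb gametes: LACB×1, LACb×1, LAcB×1, LAcb×1, LaCB×1, LaCb×1, LacB×1, Lacb×1, lACB×1, lACb×1, lAcB×1, lAcb×1, laCB×1, laCb×1, lacB×1, lacb×1
LlAaCcBb gametes: LACB×1, LACb×1, LAcB×1, LAcb×1, LaCB×1, LaCb×1, LacB×1, Lacb×1, lACB×1, lACb×1, lAcB×1, lAcb×1, laCB×1, laCb×1, lacB×1, lacb×1
LlAaCcBb×LlAaCcBb grid (16·16=256): LLAACCBB=1 LLAACCBb=2 LLAACCbb=1 LLAACcBB=2 LLAACcBb=4 LLAACcbb=2 LLAAccBB=1 LLAAccBb=2 LLAAccbb=1 LLAaCCBB=2 LLAaCCBb=4 LLAaCCbb=2 LLAaCcBB=4 LLAaCcBb=8 LLAaCcbb=4 LLAaccBB=2 LLAaccBb=4 LLAaccbb=2 LLaaCCBB=1 LLaaCCBb=2 LLaaCCbb=1 LLaaCcBB=2 LLaaCcBb=4 LLaaCcbb=2 LLaaccBB=1 LLaaccBb=2 LLaaccbb=1 LlAACCBB=2 LlAACCBb=4 LlAACCbb=2 LlAACcBB=4 LlAACcBb=8 LlAACcbb=4 LlAAccBB=2 LlAAccBb=4 LlAAccbb=2 LlAaCCBB=4 LlAaCCBb=8 LlAaCCbb=4 LlAaCcBB=8 LlAaCcBb=16 LlAaCcbb=8 LlAaccBB=4 LlAaccBb=8 LlAaccbb=4 LlaaCCBB=2 LlaaCCBb=4 LlaaCCbb=2 LlaaCcBB=4 LlaaCcBb=8 LlaaCcbb=4 LlaaccBB=2 LlaaccBb=4 Llaaccbb=2 llAACCBB=1 llAACCBb=2 llAACCbb=1 llAACcBB=2 llAACcBb=4 llAACcbb=2 llAAccBB=1 llAAccBb=2 llAAccbb=1 llAaCCBB=2 llAaCCBb=4 llAaCCbb=2 llAaCcBB=4 llAaCcBb=8 llAaCcbb=4 llAaccBB=2 llAaccBb=4 llAaccbb=2 llaaCCBB=1 llaaCCBb=2 llaaCCbb=1 llaaCcBB=2 llaaCcBb=4 llaaCcbb=2 llaaccBB=1 llaaccBb=2 llaaccbb=1
L_ aa C_ bb hits 9/256; gcd=1; 9÷1/256÷1 = 9/256

P(L_ aa C_ bb) = 9/256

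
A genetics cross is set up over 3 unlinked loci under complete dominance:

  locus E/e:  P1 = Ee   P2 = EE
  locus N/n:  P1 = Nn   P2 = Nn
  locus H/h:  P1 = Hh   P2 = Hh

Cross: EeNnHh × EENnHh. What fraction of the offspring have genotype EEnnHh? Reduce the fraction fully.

EeNnHh gametes: ENH×1, ENh×1, EnH×1, Enh×1, eNH×1, eNh×1, enH×1, enh×1
EENnHh gametes: ENH×2, ENh×2, EnH×2, Enh×2
EeNnHh×EENnHh grid (8·8=64): EENNHH=2 EENNHh=4 EENNhh=2 EENnHH=4 EENnHh=8 EENnhh=4 EEnnHH=2 EEnnHh=4 EEnnhh=2 EeNNHH=2 EeNNHh=4 EeNNhh=2 EeNnHH=4 EeNnHh=8 EeNnhh=4 EennHH=2 EennHh=4 Eennhh=2
EEnnHh hits 4/64; gcd=4; 4÷4/64÷4 = 1/16

P(EEnnHh) = 1/16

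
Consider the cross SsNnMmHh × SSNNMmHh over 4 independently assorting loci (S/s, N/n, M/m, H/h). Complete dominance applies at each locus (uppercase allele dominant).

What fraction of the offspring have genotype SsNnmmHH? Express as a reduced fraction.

P(SsNnmmHH) = 1/64

SsNnMmHh gametes: SNMH×1, SNMh×1, SNmH×1, SNmh×1, SnMH×1, SnMh×1, SnmH×1, Snmh×1, sNMH×1, sNMh×1, sNmH×1, sNmh×1, snMH×1, snMh×1, snmH×1, snmh×1
SSNNMmHh gametes: SNMH×4, SNMh×4, SNmH×4, SNmh×4
SsNnMmHh×SSNNMmHh grid (16·16=256): SSNNMMHH=4 SSNNMMHh=8 SSNNMMhh=4 SSNNMmHH=8 SSNNMmHh=16 SSNNMmhh=8 SSNNmmHH=4 SSNNmmHh=8 SSNNmmhh=4 SSNnMMHH=4 SSNnMMHh=8 SSNnMMhh=4 SSNnMmHH=8 SSNnMmHh=16 SSNnMmhh=8 SSNnmmHH=4 SSNnmmHh=8 SSNnmmhh=4 SsNNMMHH=4 SsNNMMHh=8 SsNNMMhh=4 SsNNMmHH=8 SsNNMmHh=16 SsNNMmhh=8 SsNNmmHH=4 SsNNmmHh=8 SsNNmmhh=4 SsNnMMHH=4 SsNnMMHh=8 SsNnMMhh=4 SsNnMmHH=8 SsNnMmHh=16 SsNnMmhh=8 SsNnmmHH=4 SsNnmmHh=8 SsNnmmhh=4
SsNnmmHH hits 4/256; gcd=4; 4÷4/256÷4 = 1/64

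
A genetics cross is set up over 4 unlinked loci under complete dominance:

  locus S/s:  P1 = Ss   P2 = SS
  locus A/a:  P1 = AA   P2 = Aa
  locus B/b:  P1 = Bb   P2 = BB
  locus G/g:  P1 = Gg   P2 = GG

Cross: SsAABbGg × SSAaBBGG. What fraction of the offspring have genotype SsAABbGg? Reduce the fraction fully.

SsAABbGg gametes: SABG×2, SABg×2, SAbG×2, SAbg×2, sABG×2, sABg×2, sAbG×2, sAbg×2
SSAaBBGG gametes: SABG×8, SaBG×8
SsAABbGg×SSAaBBGG grid (16·16=256): SSAABBGG=16 SSAABBGg=16 SSAABbGG=16 SSAABbGg=16 SSAaBBGG=16 SSAaBBGg=16 SSAaBbGG=16 SSAaBbGg=16 SsAABBGG=16 SsAABBGg=16 SsAABbGG=16 SsAABbGg=16 SsAaBBGG=16 SsAaBBGg=16 SsAaBbGG=16 SsAaBbGg=16
SsAABbGg hits 16/256; gcd=16; 16÷16/256÷16 = 1/16

P(SsAABbGg) = 1/16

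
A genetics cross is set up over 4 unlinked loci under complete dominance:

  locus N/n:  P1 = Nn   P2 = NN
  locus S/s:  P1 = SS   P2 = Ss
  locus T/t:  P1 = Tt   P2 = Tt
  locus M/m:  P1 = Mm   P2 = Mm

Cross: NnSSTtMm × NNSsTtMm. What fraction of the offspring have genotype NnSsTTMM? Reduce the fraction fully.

P(NnSsTTMM) = 1/64

NnSSTtMm gametes: NSTM×2, NSTm×2, NStM×2, NStm×2, nSTM×2, nSTm×2, nStM×2, nStm×2
NNSsTtMm gametes: NSTM×2, NSTm×2, NStM×2, NStm×2, NsTM×2, NsTm×2, NstM×2, Nstm×2
NnSSTtMm×NNSsTtMm grid (16·16=256): NNSSTTMM=4 NNSSTTMm=8 NNSSTTmm=4 NNSSTtMM=8 NNSSTtMm=16 NNSSTtmm=8 NNSSttMM=4 NNSSttMm=8 NNSSttmm=4 NNSsTTMM=4 NNSsTTMm=8 NNSsTTmm=4 NNSsTtMM=8 NNSsTtMm=16 NNSsTtmm=8 NNSsttMM=4 NNSsttMm=8 NNSsttmm=4 NnSSTTMM=4 NnSSTTMm=8 NnSSTTmm=4 NnSSTtMM=8 NnSSTtMm=16 NnSSTtmm=8 NnSSttMM=4 NnSSttMm=8 NnSSttmm=4 NnSsTTMM=4 NnSsTTMm=8 NnSsTTmm=4 NnSsTtMM=8 NnSsTtMm=16 NnSsTtmm=8 NnSsttMM=4 NnSsttMm=8 NnSsttmm=4
NnSsTTMM hits 4/256; gcd=4; 4÷4/256÷4 = 1/64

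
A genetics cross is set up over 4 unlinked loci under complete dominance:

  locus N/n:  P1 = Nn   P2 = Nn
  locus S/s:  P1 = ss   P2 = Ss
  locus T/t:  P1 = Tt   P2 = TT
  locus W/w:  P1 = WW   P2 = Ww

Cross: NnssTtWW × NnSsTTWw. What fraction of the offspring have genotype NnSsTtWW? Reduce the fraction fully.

NnssTtWW gametes: NsTW×4, NstW×4, nsTW×4, nstW×4
NnSsTTWw gametes: NSTW×2, NSTw×2, NsTW×2, NsTw×2, nSTW×2, nSTw×2, nsTW×2, nsTw×2
NnssTtWW×NnSsTTWw grid (16·16=256): NNSsTTWW=8 NNSsTTWw=8 NNSsTtWW=8 NNSsTtWw=8 NNssTTWW=8 NNssTTWw=8 NNssTtWW=8 NNssTtWw=8 NnSsTTWW=16 NnSsTTWw=16 NnSsTtWW=16 NnSsTtWw=16 NnssTTWW=16 NnssTTWw=16 NnssTtWW=16 NnssTtWw=16 nnSsTTWW=8 nnSsTTWw=8 nnSsTtWW=8 nnSsTtWw=8 nnssTTWW=8 nnssTTWw=8 nnssTtWW=8 nnssTtWw=8
NnSsTtWW hits 16/256; gcd=16; 16÷16/256÷16 = 1/16

P(NnSsTtWW) = 1/16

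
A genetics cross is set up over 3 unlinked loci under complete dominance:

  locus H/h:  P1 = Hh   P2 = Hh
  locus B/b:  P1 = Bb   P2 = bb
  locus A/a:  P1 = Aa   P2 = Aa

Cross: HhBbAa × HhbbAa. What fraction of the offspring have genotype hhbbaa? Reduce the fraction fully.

P(hhbbaa) = 1/32

HhBbAa gametes: HBA×1, HBa×1, HbA×1, Hba×1, hBA×1, hBa×1, hbA×1, hba×1
HhbbAa gametes: HbA×2, Hba×2, hbA×2, hba×2
HhBbAa×HhbbAa grid (8·8=64): HHBbAA=2 HHBbAa=4 HHBbaa=2 HHbbAA=2 HHbbAa=4 HHbbaa=2 HhBbAA=4 HhBbAa=8 HhBbaa=4 HhbbAA=4 HhbbAa=8 Hhbbaa=4 hhBbAA=2 hhBbAa=4 hhBbaa=2 hhbbAA=2 hhbbAa=4 hhbbaa=2
hhbbaa hits 2/64; gcd=2; 2÷2/64÷2 = 1/32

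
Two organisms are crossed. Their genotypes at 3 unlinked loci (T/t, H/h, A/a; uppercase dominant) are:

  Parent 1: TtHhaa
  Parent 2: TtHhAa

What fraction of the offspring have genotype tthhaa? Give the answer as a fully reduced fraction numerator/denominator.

TtHhaa gametes: THa×2, Tha×2, tHa×2, tha×2
TtHhAa gametes: THA×1, THa×1, ThA×1, Tha×1, tHA×1, tHa×1, thA×1, tha×1
TtHhaa×TtHhAa grid (8·8=64): TTHHAa=2 TTHHaa=2 TTHhAa=4 TTHhaa=4 TThhAa=2 TThhaa=2 TtHHAa=4 TtHHaa=4 TtHhAa=8 TtHhaa=8 TthhAa=4 Tthhaa=4 ttHHAa=2 ttHHaa=2 ttHhAa=4 ttHhaa=4 tthhAa=2 tthhaa=2
tthhaa hits 2/64; gcd=2; 2÷2/64÷2 = 1/32

P(tthhaa) = 1/32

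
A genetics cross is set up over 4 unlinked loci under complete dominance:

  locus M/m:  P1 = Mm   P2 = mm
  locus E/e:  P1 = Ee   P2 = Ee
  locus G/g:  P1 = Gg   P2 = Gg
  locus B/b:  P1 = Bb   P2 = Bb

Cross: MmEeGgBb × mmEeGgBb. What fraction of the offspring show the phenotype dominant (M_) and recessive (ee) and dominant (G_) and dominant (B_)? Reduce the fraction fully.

MmEeGgBb gametes: MEGB×1, MEGb×1, MEgB×1, MEgb×1, MeGB×1, MeGb×1, MegB×1, Megb×1, mEGB×1, mEGb×1, mEgB×1, mEgb×1, meGB×1, meGb×1, megB×1, megb×1
mmEeGgBb gametes: mEGB×2, mEGb×2, mEgB×2, mEgb×2, meGB×2, meGb×2, megB×2, megb×2
MmEeGgBb×mmEeGgBb grid (16·16=256): MmEEGGBB=2 MmEEGGBb=4 MmEEGGbb=2 MmEEGgBB=4 MmEEGgBb=8 MmEEGgbb=4 MmEEggBB=2 MmEEggBb=4 MmEEggbb=2 MmEeGGBB=4 MmEeGGBb=8 MmEeGGbb=4 MmEeGgBB=8 MmEeGgBb=16 MmEeGgbb=8 MmEeggBB=4 MmEeggBb=8 MmEeggbb=4 MmeeGGBB=2 MmeeGGBb=4 MmeeGGbb=2 MmeeGgBB=4 MmeeGgBb=8 MmeeGgbb=4 MmeeggBB=2 MmeeggBb=4 Mmeeggbb=2 mmEEGGBB=2 mmEEGGBb=4 mmEEGGbb=2 mmEEGgBB=4 mmEEGgBb=8 mmEEGgbb=4 mmEEggBB=2 mmEEggBb=4 mmEEggbb=2 mmEeGGBB=4 mmEeGGBb=8 mmEeGGbb=4 mmEeGgBB=8 mmEeGgBb=16 mmEeGgbb=8 mmEeggBB=4 mmEeggBb=8 mmEeggbb=4 mmeeGGBB=2 mmeeGGBb=4 mmeeGGbb=2 mmeeGgBB=4 mmeeGgBb=8 mmeeGgbb=4 mmeeggBB=2 mmeeggBb=4 mmeeggbb=2
M_ ee G_ B_ hits 18/256; gcd=2; 18÷2/256÷2 = 9/128

P(M_ ee G_ B_) = 9/128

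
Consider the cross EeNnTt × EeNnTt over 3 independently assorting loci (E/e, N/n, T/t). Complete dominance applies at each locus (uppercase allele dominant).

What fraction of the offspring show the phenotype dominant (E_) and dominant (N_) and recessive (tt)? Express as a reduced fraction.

EeNnTt gametes: ENT×1, ENt×1, EnT×1, Ent×1, eNT×1, eNt×1, enT×1, ent×1
EeNnTt gametes: ENT×1, ENt×1, EnT×1, Ent×1, eNT×1, eNt×1, enT×1, ent×1
EeNnTt×EeNnTt grid (8·8=64): EENNTT=1 EENNTt=2 EENNtt=1 EENnTT=2 EENnTt=4 EENntt=2 EEnnTT=1 EEnnTt=2 EEnntt=1 EeNNTT=2 EeNNTt=4 EeNNtt=2 EeNnTT=4 EeNnTt=8 EeNntt=4 EennTT=2 EennTt=4 Eenntt=2 eeNNTT=1 eeNNTt=2 eeNNtt=1 eeNnTT=2 eeNnTt=4 eeNntt=2 eennTT=1 eennTt=2 eenntt=1
E_ N_ tt hits 9/64; gcd=1; 9÷1/64÷1 = 9/64

P(E_ N_ tt) = 9/64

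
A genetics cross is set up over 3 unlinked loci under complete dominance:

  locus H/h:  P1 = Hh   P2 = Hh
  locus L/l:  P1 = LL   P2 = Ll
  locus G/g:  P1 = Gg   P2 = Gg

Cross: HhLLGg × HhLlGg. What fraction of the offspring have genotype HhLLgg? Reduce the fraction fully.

HhLLGg gametes: HLG×2, HLg×2, hLG×2, hLg×2
HhLlGg gametes: HLG×1, HLg×1, HlG×1, Hlg×1, hLG×1, hLg×1, hlG×1, hlg×1
HhLLGg×HhLlGg grid (8·8=64): HHLLGG=2 HHLLGg=4 HHLLgg=2 HHLlGG=2 HHLlGg=4 HHLlgg=2 HhLLGG=4 HhLLGg=8 HhLLgg=4 HhLlGG=4 HhLlGg=8 HhLlgg=4 hhLLGG=2 hhLLGg=4 hhLLgg=2 hhLlGG=2 hhLlGg=4 hhLlgg=2
HhLLgg hits 4/64; gcd=4; 4÷4/64÷4 = 1/16

P(HhLLgg) = 1/16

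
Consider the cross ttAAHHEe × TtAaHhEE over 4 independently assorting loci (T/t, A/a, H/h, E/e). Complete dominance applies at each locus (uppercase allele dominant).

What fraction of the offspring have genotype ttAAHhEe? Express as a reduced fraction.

ttAAHHEe gametes: tAHE×8, tAHe×8
TtAaHhEE gametes: TAHE×2, TAhE×2, TaHE×2, TahE×2, tAHE×2, tAhE×2, taHE×2, tahE×2
ttAAHHEe×TtAaHhEE grid (16·16=256): TtAAHHEE=16 TtAAHHEe=16 TtAAHhEE=16 TtAAHhEe=16 TtAaHHEE=16 TtAaHHEe=16 TtAaHhEE=16 TtAaHhEe=16 ttAAHHEE=16 ttAAHHEe=16 ttAAHhEE=16 ttAAHhEe=16 ttAaHHEE=16 ttAaHHEe=16 ttAaHhEE=16 ttAaHhEe=16
ttAAHhEe hits 16/256; gcd=16; 16÷16/256÷16 = 1/16

P(ttAAHhEe) = 1/16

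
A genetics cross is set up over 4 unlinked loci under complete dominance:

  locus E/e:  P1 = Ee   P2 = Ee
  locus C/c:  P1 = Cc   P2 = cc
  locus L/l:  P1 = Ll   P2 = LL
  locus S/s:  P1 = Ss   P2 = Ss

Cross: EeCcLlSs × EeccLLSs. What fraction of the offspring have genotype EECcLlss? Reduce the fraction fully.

P(EECcLlss) = 1/64

EeCcLlSs gametes: ECLS×1, ECLs×1, EClS×1, ECls×1, EcLS×1, EcLs×1, EclS×1, Ecls×1, eCLS×1, eCLs×1, eClS×1, eCls×1, ecLS×1, ecLs×1, eclS×1, ecls×1
EeccLLSs gametes: EcLS×4, EcLs×4, ecLS×4, ecLs×4
EeCcLlSs×EeccLLSs grid (16·16=256): EECcLLSS=4 EECcLLSs=8 EECcLLss=4 EECcLlSS=4 EECcLlSs=8 EECcLlss=4 EEccLLSS=4 EEccLLSs=8 EEccLLss=4 EEccLlSS=4 EEccLlSs=8 EEccLlss=4 EeCcLLSS=8 EeCcLLSs=16 EeCcLLss=8 EeCcLlSS=8 EeCcLlSs=16 EeCcLlss=8 EeccLLSS=8 EeccLLSs=16 EeccLLss=8 EeccLlSS=8 EeccLlSs=16 EeccLlss=8 eeCcLLSS=4 eeCcLLSs=8 eeCcLLss=4 eeCcLlSS=4 eeCcLlSs=8 eeCcLlss=4 eeccLLSS=4 eeccLLSs=8 eeccLLss=4 eeccLlSS=4 eeccLlSs=8 eeccLlss=4
EECcLlss hits 4/256; gcd=4; 4÷4/256÷4 = 1/64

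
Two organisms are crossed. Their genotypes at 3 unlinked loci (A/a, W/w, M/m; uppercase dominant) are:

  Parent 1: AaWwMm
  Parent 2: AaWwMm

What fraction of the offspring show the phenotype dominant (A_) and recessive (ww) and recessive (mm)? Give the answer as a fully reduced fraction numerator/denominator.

P(A_ ww mm) = 3/64

AaWwMm gametes: AWM×1, AWm×1, AwM×1, Awm×1, aWM×1, aWm×1, awM×1, awm×1
AaWwMm gametes: AWM×1, AWm×1, AwM×1, Awm×1, aWM×1, aWm×1, awM×1, awm×1
AaWwMm×AaWwMm grid (8·8=64): AAWWMM=1 AAWWMm=2 AAWWmm=1 AAWwMM=2 AAWwMm=4 AAWwmm=2 AAwwMM=1 AAwwMm=2 AAwwmm=1 AaWWMM=2 AaWWMm=4 AaWWmm=2 AaWwMM=4 AaWwMm=8 AaWwmm=4 AawwMM=2 AawwMm=4 Aawwmm=2 aaWWMM=1 aaWWMm=2 aaWWmm=1 aaWwMM=2 aaWwMm=4 aaWwmm=2 aawwMM=1 aawwMm=2 aawwmm=1
A_ ww mm hits 3/64; gcd=1; 3÷1/64÷1 = 3/64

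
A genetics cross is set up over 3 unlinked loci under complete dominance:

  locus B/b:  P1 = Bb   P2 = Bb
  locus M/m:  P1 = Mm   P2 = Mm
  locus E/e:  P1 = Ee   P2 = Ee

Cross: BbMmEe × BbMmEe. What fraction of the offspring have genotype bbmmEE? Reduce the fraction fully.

BbMmEe gametes: BME×1, BMe×1, BmE×1, Bme×1, bME×1, bMe×1, bmE×1, bme×1
BbMmEe gametes: BME×1, BMe×1, BmE×1, Bme×1, bME×1, bMe×1, bmE×1, bme×1
BbMmEe×BbMmEe grid (8·8=64): BBMMEE=1 BBMMEe=2 BBMMee=1 BBMmEE=2 BBMmEe=4 BBMmee=2 BBmmEE=1 BBmmEe=2 BBmmee=1 BbMMEE=2 BbMMEe=4 BbMMee=2 BbMmEE=4 BbMmEe=8 BbMmee=4 BbmmEE=2 BbmmEe=4 Bbmmee=2 bbMMEE=1 bbMMEe=2 bbMMee=1 bbMmEE=2 bbMmEe=4 bbMmee=2 bbmmEE=1 bbmmEe=2 bbmmee=1
bbmmEE hits 1/64; gcd=1; 1÷1/64÷1 = 1/64

P(bbmmEE) = 1/64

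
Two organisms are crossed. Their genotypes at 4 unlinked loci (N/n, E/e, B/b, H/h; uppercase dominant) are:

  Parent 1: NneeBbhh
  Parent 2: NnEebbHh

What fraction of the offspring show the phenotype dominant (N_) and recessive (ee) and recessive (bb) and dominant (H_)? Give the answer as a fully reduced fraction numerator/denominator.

P(N_ ee bb H_) = 3/32

NneeBbhh gametes: NeBh×4, Nebh×4, neBh×4, nebh×4
NnEebbHh gametes: NEbH×2, NEbh×2, NebH×2, Nebh×2, nEbH×2, nEbh×2, nebH×2, nebh×2
NneeBbhh×NnEebbHh grid (16·16=256): NNEeBbHh=8 NNEeBbhh=8 NNEebbHh=8 NNEebbhh=8 NNeeBbHh=8 NNeeBbhh=8 NNeebbHh=8 NNeebbhh=8 NnEeBbHh=16 NnEeBbhh=16 NnEebbHh=16 NnEebbhh=16 NneeBbHh=16 NneeBbhh=16 NneebbHh=16 Nneebbhh=16 nnEeBbHh=8 nnEeBbhh=8 nnEebbHh=8 nnEebbhh=8 nneeBbHh=8 nneeBbhh=8 nneebbHh=8 nneebbhh=8
N_ ee bb H_ hits 24/256; gcd=8; 24÷8/256÷8 = 3/32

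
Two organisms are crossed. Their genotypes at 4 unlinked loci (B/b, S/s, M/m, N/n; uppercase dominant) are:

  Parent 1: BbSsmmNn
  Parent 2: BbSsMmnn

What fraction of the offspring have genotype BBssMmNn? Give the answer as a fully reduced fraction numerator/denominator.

BbSsmmNn gametes: BSmN×2, BSmn×2, BsmN×2, Bsmn×2, bSmN×2, bSmn×2, bsmN×2, bsmn×2
BbSsMmnn gametes: BSMn×2, BSmn×2, BsMn×2, Bsmn×2, bSMn×2, bSmn×2, bsMn×2, bsmn×2
BbSsmmNn×BbSsMmnn grid (16·16=256): BBSSMmNn=4 BBSSMmnn=4 BBSSmmNn=4 BBSSmmnn=4 BBSsMmNn=8 BBSsMmnn=8 BBSsmmNn=8 BBSsmmnn=8 BBssMmNn=4 BBssMmnn=4 BBssmmNn=4 BBssmmnn=4 BbSSMmNn=8 BbSSMmnn=8 BbSSmmNn=8 BbSSmmnn=8 BbSsMmNn=16 BbSsMmnn=16 BbSsmmNn=16 BbSsmmnn=16 BbssMmNn=8 BbssMmnn=8 BbssmmNn=8 Bbssmmnn=8 bbSSMmNn=4 bbSSMmnn=4 bbSSmmNn=4 bbSSmmnn=4 bbSsMmNn=8 bbSsMmnn=8 bbSsmmNn=8 bbSsmmnn=8 bbssMmNn=4 bbssMmnn=4 bbssmmNn=4 bbssmmnn=4
BBssMmNn hits 4/256; gcd=4; 4÷4/256÷4 = 1/64

P(BBssMmNn) = 1/64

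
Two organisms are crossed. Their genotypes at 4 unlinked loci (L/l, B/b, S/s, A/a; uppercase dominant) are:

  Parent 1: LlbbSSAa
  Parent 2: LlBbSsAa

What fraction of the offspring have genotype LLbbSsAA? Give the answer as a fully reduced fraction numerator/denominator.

LlbbSSAa gametes: LbSA×4, LbSa×4, lbSA×4, lbSa×4
LlBbSsAa gametes: LBSA×1, LBSa×1, LBsA×1, LBsa×1, LbSA×1, LbSa×1, LbsA×1, Lbsa×1, lBSA×1, lBSa×1, lBsA×1, lBsa×1, lbSA×1, lbSa×1, lbsA×1, lbsa×1
LlbbSSAa×LlBbSsAa grid (16·16=256): LLBbSSAA=4 LLBbSSAa=8 LLBbSSaa=4 LLBbSsAA=4 LLBbSsAa=8 LLBbSsaa=4 LLbbSSAA=4 LLbbSSAa=8 LLbbSSaa=4 LLbbSsAA=4 LLbbSsAa=8 LLbbSsaa=4 LlBbSSAA=8 LlBbSSAa=16 LlBbSSaa=8 LlBbSsAA=8 LlBbSsAa=16 LlBbSsaa=8 LlbbSSAA=8 LlbbSSAa=16 LlbbSSaa=8 LlbbSsAA=8 LlbbSsAa=16 LlbbSsaa=8 llBbSSAA=4 llBbSSAa=8 llBbSSaa=4 llBbSsAA=4 llBbSsAa=8 llBbSsaa=4 llbbSSAA=4 llbbSSAa=8 llbbSSaa=4 llbbSsAA=4 llbbSsAa=8 llbbSsaa=4
LLbbSsAA hits 4/256; gcd=4; 4÷4/256÷4 = 1/64

P(LLbbSsAA) = 1/64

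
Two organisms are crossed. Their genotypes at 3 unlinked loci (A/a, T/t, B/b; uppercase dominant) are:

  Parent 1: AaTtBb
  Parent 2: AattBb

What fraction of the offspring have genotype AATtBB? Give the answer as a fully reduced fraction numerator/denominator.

P(AATtBB) = 1/32

AaTtBb gametes: ATB×1, ATb×1, AtB×1, Atb×1, aTB×1, aTb×1, atB×1, atb×1
AattBb gametes: AtB×2, Atb×2, atB×2, atb×2
AaTtBb×AattBb grid (8·8=64): AATtBB=2 AATtBb=4 AATtbb=2 AAttBB=2 AAttBb=4 AAttbb=2 AaTtBB=4 AaTtBb=8 AaTtbb=4 AattBB=4 AattBb=8 Aattbb=4 aaTtBB=2 aaTtBb=4 aaTtbb=2 aattBB=2 aattBb=4 aattbb=2
AATtBB hits 2/64; gcd=2; 2÷2/64÷2 = 1/32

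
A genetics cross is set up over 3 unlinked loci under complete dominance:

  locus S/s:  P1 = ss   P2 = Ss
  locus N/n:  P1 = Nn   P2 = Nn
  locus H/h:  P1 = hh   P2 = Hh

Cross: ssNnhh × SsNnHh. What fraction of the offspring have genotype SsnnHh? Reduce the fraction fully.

ssNnhh gametes: sNh×4, snh×4
SsNnHh gametes: SNH×1, SNh×1, SnH×1, Snh×1, sNH×1, sNh×1, snH×1, snh×1
ssNnhh×SsNnHh grid (8·8=64): SsNNHh=4 SsNNhh=4 SsNnHh=8 SsNnhh=8 SsnnHh=4 Ssnnhh=4 ssNNHh=4 ssNNhh=4 ssNnHh=8 ssNnhh=8 ssnnHh=4 ssnnhh=4
SsnnHh hits 4/64; gcd=4; 4÷4/64÷4 = 1/16

P(SsnnHh) = 1/16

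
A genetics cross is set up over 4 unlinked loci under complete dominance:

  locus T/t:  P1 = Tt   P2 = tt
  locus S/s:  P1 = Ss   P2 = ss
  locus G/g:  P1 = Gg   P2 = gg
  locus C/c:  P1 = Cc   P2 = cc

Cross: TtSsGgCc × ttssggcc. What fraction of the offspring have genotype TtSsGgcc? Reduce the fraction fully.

TtSsGgCc gametes: TSGC×1, TSGc×1, TSgC×1, TSgc×1, TsGC×1, TsGc×1, TsgC×1, Tsgc×1, tSGC×1, tSGc×1, tSgC×1, tSgc×1, tsGC×1, tsGc×1, tsgC×1, tsgc×1
ttssggcc gametes: tsgc×16
TtSsGgCc×ttssggcc grid (16·16=256): TtSsGgCc=16 TtSsGgcc=16 TtSsggCc=16 TtSsggcc=16 TtssGgCc=16 TtssGgcc=16 TtssggCc=16 Ttssggcc=16 ttSsGgCc=16 ttSsGgcc=16 ttSsggCc=16 ttSsggcc=16 ttssGgCc=16 ttssGgcc=16 ttssggCc=16 ttssggcc=16
TtSsGgcc hits 16/256; gcd=16; 16÷16/256÷16 = 1/16

P(TtSsGgcc) = 1/16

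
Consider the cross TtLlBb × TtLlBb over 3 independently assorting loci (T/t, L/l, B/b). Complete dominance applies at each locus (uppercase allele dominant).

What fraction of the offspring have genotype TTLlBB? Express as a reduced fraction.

P(TTLlBB) = 1/32

TtLlBb gametes: TLB×1, TLb×1, TlB×1, Tlb×1, tLB×1, tLb×1, tlB×1, tlb×1
TtLlBb gametes: TLB×1, TLb×1, TlB×1, Tlb×1, tLB×1, tLb×1, tlB×1, tlb×1
TtLlBb×TtLlBb grid (8·8=64): TTLLBB=1 TTLLBb=2 TTLLbb=1 TTLlBB=2 TTLlBb=4 TTLlbb=2 TTllBB=1 TTllBb=2 TTllbb=1 TtLLBB=2 TtLLBb=4 TtLLbb=2 TtLlBB=4 TtLlBb=8 TtLlbb=4 TtllBB=2 TtllBb=4 Ttllbb=2 ttLLBB=1 ttLLBb=2 ttLLbb=1 ttLlBB=2 ttLlBb=4 ttLlbb=2 ttllBB=1 ttllBb=2 ttllbb=1
TTLlBB hits 2/64; gcd=2; 2÷2/64÷2 = 1/32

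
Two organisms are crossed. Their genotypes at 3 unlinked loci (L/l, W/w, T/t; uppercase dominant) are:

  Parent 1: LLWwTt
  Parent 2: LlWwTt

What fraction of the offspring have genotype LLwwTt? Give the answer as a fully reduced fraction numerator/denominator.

P(LLwwTt) = 1/16

LLWwTt gametes: LWT×2, LWt×2, LwT×2, Lwt×2
LlWwTt gametes: LWT×1, LWt×1, LwT×1, Lwt×1, lWT×1, lWt×1, lwT×1, lwt×1
LLWwTt×LlWwTt grid (8·8=64): LLWWTT=2 LLWWTt=4 LLWWtt=2 LLWwTT=4 LLWwTt=8 LLWwtt=4 LLwwTT=2 LLwwTt=4 LLwwtt=2 LlWWTT=2 LlWWTt=4 LlWWtt=2 LlWwTT=4 LlWwTt=8 LlWwtt=4 LlwwTT=2 LlwwTt=4 Llwwtt=2
LLwwTt hits 4/64; gcd=4; 4÷4/64÷4 = 1/16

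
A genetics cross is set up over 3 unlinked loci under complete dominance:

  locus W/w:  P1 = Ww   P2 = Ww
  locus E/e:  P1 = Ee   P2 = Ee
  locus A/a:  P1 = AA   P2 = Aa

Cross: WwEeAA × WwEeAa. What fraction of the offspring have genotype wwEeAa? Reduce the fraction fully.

WwEeAA gametes: WEA×2, WeA×2, wEA×2, weA×2
WwEeAa gametes: WEA×1, WEa×1, WeA×1, Wea×1, wEA×1, wEa×1, weA×1, wea×1
WwEeAA×WwEeAa grid (8·8=64): WWEEAA=2 WWEEAa=2 WWEeAA=4 WWEeAa=4 WWeeAA=2 WWeeAa=2 WwEEAA=4 WwEEAa=4 WwEeAA=8 WwEeAa=8 WweeAA=4 WweeAa=4 wwEEAA=2 wwEEAa=2 wwEeAA=4 wwEeAa=4 wweeAA=2 wweeAa=2
wwEeAa hits 4/64; gcd=4; 4÷4/64÷4 = 1/16

P(wwEeAa) = 1/16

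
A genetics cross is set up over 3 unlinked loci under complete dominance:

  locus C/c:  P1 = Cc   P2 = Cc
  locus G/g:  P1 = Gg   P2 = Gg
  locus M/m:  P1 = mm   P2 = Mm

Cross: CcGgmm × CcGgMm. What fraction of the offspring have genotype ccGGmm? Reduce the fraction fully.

CcGgmm gametes: CGm×2, Cgm×2, cGm×2, cgm×2
CcGgMm gametes: CGM×1, CGm×1, CgM×1, Cgm×1, cGM×1, cGm×1, cgM×1, cgm×1
CcGgmm×CcGgMm grid (8·8=64): CCGGMm=2 CCGGmm=2 CCGgMm=4 CCGgmm=4 CCggMm=2 CCggmm=2 CcGGMm=4 CcGGmm=4 CcGgMm=8 CcGgmm=8 CcggMm=4 Ccggmm=4 ccGGMm=2 ccGGmm=2 ccGgMm=4 ccGgmm=4 ccggMm=2 ccggmm=2
ccGGmm hits 2/64; gcd=2; 2÷2/64÷2 = 1/32

P(ccGGmm) = 1/32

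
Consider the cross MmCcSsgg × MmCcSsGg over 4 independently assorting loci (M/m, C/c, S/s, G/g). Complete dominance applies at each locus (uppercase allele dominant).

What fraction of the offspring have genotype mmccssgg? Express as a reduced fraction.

P(mmccssgg) = 1/128

MmCcSsgg gametes: MCSg×2, MCsg×2, McSg×2, Mcsg×2, mCSg×2, mCsg×2, mcSg×2, mcsg×2
MmCcSsGg gametes: MCSG×1, MCSg×1, MCsG×1, MCsg×1, McSG×1, McSg×1, McsG×1, Mcsg×1, mCSG×1, mCSg×1, mCsG×1, mCsg×1, mcSG×1, mcSg×1, mcsG×1, mcsg×1
MmCcSsgg×MmCcSsGg grid (16·16=256): MMCCSSGg=2 MMCCSSgg=2 MMCCSsGg=4 MMCCSsgg=4 MMCCssGg=2 MMCCssgg=2 MMCcSSGg=4 MMCcSSgg=4 MMCcSsGg=8 MMCcSsgg=8 MMCcssGg=4 MMCcssgg=4 MMccSSGg=2 MMccSSgg=2 MMccSsGg=4 MMccSsgg=4 MMccssGg=2 MMccssgg=2 MmCCSSGg=4 MmCCSSgg=4 MmCCSsGg=8 MmCCSsgg=8 MmCCssGg=4 MmCCssgg=4 MmCcSSGg=8 MmCcSSgg=8 MmCcSsGg=16 MmCcSsgg=16 MmCcssGg=8 MmCcssgg=8 MmccSSGg=4 MmccSSgg=4 MmccSsGg=8 MmccSsgg=8 MmccssGg=4 Mmccssgg=4 mmCCSSGg=2 mmCCSSgg=2 mmCCSsGg=4 mmCCSsgg=4 mmCCssGg=2 mmCCssgg=2 mmCcSSGg=4 mmCcSSgg=4 mmCcSsGg=8 mmCcSsgg=8 mmCcssGg=4 mmCcssgg=4 mmccSSGg=2 mmccSSgg=2 mmccSsGg=4 mmccSsgg=4 mmccssGg=2 mmccssgg=2
mmccssgg hits 2/256; gcd=2; 2÷2/256÷2 = 1/128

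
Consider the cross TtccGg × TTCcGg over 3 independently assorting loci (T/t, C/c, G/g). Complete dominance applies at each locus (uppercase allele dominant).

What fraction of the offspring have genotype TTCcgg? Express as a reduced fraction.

P(TTCcgg) = 1/16

TtccGg gametes: TcG×2, Tcg×2, tcG×2, tcg×2
TTCcGg gametes: TCG×2, TCg×2, TcG×2, Tcg×2
TtccGg×TTCcGg grid (8·8=64): TTCcGG=4 TTCcGg=8 TTCcgg=4 TTccGG=4 TTccGg=8 TTccgg=4 TtCcGG=4 TtCcGg=8 TtCcgg=4 TtccGG=4 TtccGg=8 Ttccgg=4
TTCcgg hits 4/64; gcd=4; 4÷4/64÷4 = 1/16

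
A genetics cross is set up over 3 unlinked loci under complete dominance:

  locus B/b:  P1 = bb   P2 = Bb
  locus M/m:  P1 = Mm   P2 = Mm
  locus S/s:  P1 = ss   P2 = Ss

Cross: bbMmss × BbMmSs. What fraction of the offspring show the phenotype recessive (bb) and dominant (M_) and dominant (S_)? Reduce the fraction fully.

P(bb M_ S_) = 3/16

bbMmss gametes: bMs×4, bms×4
BbMmSs gametes: BMS×1, BMs×1, BmS×1, Bms×1, bMS×1, bMs×1, bmS×1, bms×1
bbMmss×BbMmSs grid (8·8=64): BbMMSs=4 BbMMss=4 BbMmSs=8 BbMmss=8 BbmmSs=4 Bbmmss=4 bbMMSs=4 bbMMss=4 bbMmSs=8 bbMmss=8 bbmmSs=4 bbmmss=4
bb M_ S_ hits 12/64; gcd=4; 12÷4/64÷4 = 3/16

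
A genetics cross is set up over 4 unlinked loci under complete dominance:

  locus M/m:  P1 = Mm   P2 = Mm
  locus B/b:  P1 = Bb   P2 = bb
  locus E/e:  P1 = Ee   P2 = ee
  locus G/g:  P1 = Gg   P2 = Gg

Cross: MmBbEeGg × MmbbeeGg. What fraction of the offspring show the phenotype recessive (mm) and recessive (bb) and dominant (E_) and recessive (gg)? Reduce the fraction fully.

MmBbEeGg gametes: MBEG×1, MBEg×1, MBeG×1, MBeg×1, MbEG×1, MbEg×1, MbeG×1, Mbeg×1, mBEG×1, mBEg×1, mBeG×1, mBeg×1, mbEG×1, mbEg×1, mbeG×1, mbeg×1
MmbbeeGg gametes: MbeG×4, Mbeg×4, mbeG×4, mbeg×4
MmBbEeGg×MmbbeeGg grid (16·16=256): MMBbEeGG=4 MMBbEeGg=8 MMBbEegg=4 MMBbeeGG=4 MMBbeeGg=8 MMBbeegg=4 MMbbEeGG=4 MMbbEeGg=8 MMbbEegg=4 MMbbeeGG=4 MMbbeeGg=8 MMbbeegg=4 MmBbEeGG=8 MmBbEeGg=16 MmBbEegg=8 MmBbeeGG=8 MmBbeeGg=16 MmBbeegg=8 MmbbEeGG=8 MmbbEeGg=16 MmbbEegg=8 MmbbeeGG=8 MmbbeeGg=16 Mmbbeegg=8 mmBbEeGG=4 mmBbEeGg=8 mmBbEegg=4 mmBbeeGG=4 mmBbeeGg=8 mmBbeegg=4 mmbbEeGG=4 mmbbEeGg=8 mmbbEegg=4 mmbbeeGG=4 mmbbeeGg=8 mmbbeegg=4
mm bb E_ gg hits 4/256; gcd=4; 4÷4/256÷4 = 1/64

P(mm bb E_ gg) = 1/64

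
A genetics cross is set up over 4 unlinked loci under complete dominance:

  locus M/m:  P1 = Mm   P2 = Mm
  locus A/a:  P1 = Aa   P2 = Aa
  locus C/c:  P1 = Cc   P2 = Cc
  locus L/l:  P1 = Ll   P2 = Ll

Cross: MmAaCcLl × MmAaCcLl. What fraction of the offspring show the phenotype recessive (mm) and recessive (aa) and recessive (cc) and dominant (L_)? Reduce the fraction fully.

P(mm aa cc L_) = 3/256

MmAaCcLl gametes: MACL×1, MACl×1, MAcL×1, MAcl×1, MaCL×1, MaCl×1, MacL×1, Macl×1, mACL×1, mACl×1, mAcL×1, mAcl×1, maCL×1, maCl×1, macL×1, macl×1
MmAaCcLl gametes: MACL×1, MACl×1, MAcL×1, MAcl×1, MaCL×1, MaCl×1, MacL×1, Macl×1, mACL×1, mACl×1, mAcL×1, mAcl×1, maCL×1, maCl×1, macL×1, macl×1
MmAaCcLl×MmAaCcLl grid (16·16=256): MMAACCLL=1 MMAACCLl=2 MMAACCll=1 MMAACcLL=2 MMAACcLl=4 MMAACcll=2 MMAAccLL=1 MMAAccLl=2 MMAAccll=1 MMAaCCLL=2 MMAaCCLl=4 MMAaCCll=2 MMAaCcLL=4 MMAaCcLl=8 MMAaCcll=4 MMAaccLL=2 MMAaccLl=4 MMAaccll=2 MMaaCCLL=1 MMaaCCLl=2 MMaaCCll=1 MMaaCcLL=2 MMaaCcLl=4 MMaaCcll=2 MMaaccLL=1 MMaaccLl=2 MMaaccll=1 MmAACCLL=2 MmAACCLl=4 MmAACCll=2 MmAACcLL=4 MmAACcLl=8 MmAACcll=4 MmAAccLL=2 MmAAccLl=4 MmAAccll=2 MmAaCCLL=4 MmAaCCLl=8 MmAaCCll=4 MmAaCcLL=8 MmAaCcLl=16 MmAaCcll=8 MmAaccLL=4 MmAaccLl=8 MmAaccll=4 MmaaCCLL=2 MmaaCCLl=4 MmaaCCll=2 MmaaCcLL=4 MmaaCcLl=8 MmaaCcll=4 MmaaccLL=2 MmaaccLl=4 Mmaaccll=2 mmAACCLL=1 mmAACCLl=2 mmAACCll=1 mmAACcLL=2 mmAACcLl=4 mmAACcll=2 mmAAccLL=1 mmAAccLl=2 mmAAccll=1 mmAaCCLL=2 mmAaCCLl=4 mmAaCCll=2 mmAaCcLL=4 mmAaCcLl=8 mmAaCcll=4 mmAaccLL=2 mmAaccLl=4 mmAaccll=2 mmaaCCLL=1 mmaaCCLl=2 mmaaCCll=1 mmaaCcLL=2 mmaaCcLl=4 mmaaCcll=2 mmaaccLL=1 mmaaccLl=2 mmaaccll=1
mm aa cc L_ hits 3/256; gcd=1; 3÷1/256÷1 = 3/256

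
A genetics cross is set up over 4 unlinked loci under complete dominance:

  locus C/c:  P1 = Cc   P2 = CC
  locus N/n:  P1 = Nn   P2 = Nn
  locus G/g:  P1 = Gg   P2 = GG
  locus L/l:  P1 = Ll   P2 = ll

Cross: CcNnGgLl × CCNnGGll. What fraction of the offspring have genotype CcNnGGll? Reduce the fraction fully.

CcNnGgLl gametes: CNGL×1, CNGl×1, CNgL×1, CNgl×1, CnGL×1, CnGl×1, CngL×1, Cngl×1, cNGL×1, cNGl×1, cNgL×1, cNgl×1, cnGL×1, cnGl×1, cngL×1, cngl×1
CCNnGGll gametes: CNGl×8, CnGl×8
CcNnGgLl×CCNnGGll grid (16·16=256): CCNNGGLl=8 CCNNGGll=8 CCNNGgLl=8 CCNNGgll=8 CCNnGGLl=16 CCNnGGll=16 CCNnGgLl=16 CCNnGgll=16 CCnnGGLl=8 CCnnGGll=8 CCnnGgLl=8 CCnnGgll=8 CcNNGGLl=8 CcNNGGll=8 CcNNGgLl=8 CcNNGgll=8 CcNnGGLl=16 CcNnGGll=16 CcNnGgLl=16 CcNnGgll=16 CcnnGGLl=8 CcnnGGll=8 CcnnGgLl=8 CcnnGgll=8
CcNnGGll hits 16/256; gcd=16; 16÷16/256÷16 = 1/16

P(CcNnGGll) = 1/16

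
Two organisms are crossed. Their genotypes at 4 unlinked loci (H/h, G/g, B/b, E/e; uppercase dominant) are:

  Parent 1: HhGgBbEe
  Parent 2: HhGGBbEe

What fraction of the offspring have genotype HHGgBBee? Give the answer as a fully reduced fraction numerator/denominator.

HhGgBbEe gametes: HGBE×1, HGBe×1, HGbE×1, HGbe×1, HgBE×1, HgBe×1, HgbE×1, Hgbe×1, hGBE×1, hGBe×1, hGbE×1, hGbe×1, hgBE×1, hgBe×1, hgbE×1, hgbe×1
HhGGBbEe gametes: HGBE×2, HGBe×2, HGbE×2, HGbe×2, hGBE×2, hGBe×2, hGbE×2, hGbe×2
HhGgBbEe×HhGGBbEe grid (16·16=256): HHGGBBEE=2 HHGGBBEe=4 HHGGBBee=2 HHGGBbEE=4 HHGGBbEe=8 HHGGBbee=4 HHGGbbEE=2 HHGGbbEe=4 HHGGbbee=2 HHGgBBEE=2 HHGgBBEe=4 HHGgBBee=2 HHGgBbEE=4 HHGgBbEe=8 HHGgBbee=4 HHGgbbEE=2 HHGgbbEe=4 HHGgbbee=2 HhGGBBEE=4 HhGGBBEe=8 HhGGBBee=4 HhGGBbEE=8 HhGGBbEe=16 HhGGBbee=8 HhGGbbEE=4 HhGGbbEe=8 HhGGbbee=4 HhGgBBEE=4 HhGgBBEe=8 HhGgBBee=4 HhGgBbEE=8 HhGgBbEe=16 HhGgBbee=8 HhGgbbEE=4 HhGgbbEe=8 HhGgbbee=4 hhGGBBEE=2 hhGGBBEe=4 hhGGBBee=2 hhGGBbEE=4 hhGGBbEe=8 hhGGBbee=4 hhGGbbEE=2 hhGGbbEe=4 hhGGbbee=2 hhGgBBEE=2 hhGgBBEe=4 hhGgBBee=2 hhGgBbEE=4 hhGgBbEe=8 hhGgBbee=4 hhGgbbEE=2 hhGgbbEe=4 hhGgbbee=2
HHGgBBee hits 2/256; gcd=2; 2÷2/256÷2 = 1/128

P(HHGgBBee) = 1/128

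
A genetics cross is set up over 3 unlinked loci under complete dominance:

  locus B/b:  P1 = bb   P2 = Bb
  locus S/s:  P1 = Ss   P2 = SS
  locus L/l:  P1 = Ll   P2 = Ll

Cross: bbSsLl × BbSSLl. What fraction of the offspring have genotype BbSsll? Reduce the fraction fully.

P(BbSsll) = 1/16

bbSsLl gametes: bSL×2, bSl×2, bsL×2, bsl×2
BbSSLl gametes: BSL×2, BSl×2, bSL×2, bSl×2
bbSsLl×BbSSLl grid (8·8=64): BbSSLL=4 BbSSLl=8 BbSSll=4 BbSsLL=4 BbSsLl=8 BbSsll=4 bbSSLL=4 bbSSLl=8 bbSSll=4 bbSsLL=4 bbSsLl=8 bbSsll=4
BbSsll hits 4/64; gcd=4; 4÷4/64÷4 = 1/16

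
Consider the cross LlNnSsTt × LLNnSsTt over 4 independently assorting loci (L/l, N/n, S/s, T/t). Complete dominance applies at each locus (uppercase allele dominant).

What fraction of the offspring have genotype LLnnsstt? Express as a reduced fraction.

LlNnSsTt gametes: LNST×1, LNSt×1, LNsT×1, LNst×1, LnST×1, LnSt×1, LnsT×1, Lnst×1, lNST×1, lNSt×1, lNsT×1, lNst×1, lnST×1, lnSt×1, lnsT×1, lnst×1
LLNnSsTt gametes: LNST×2, LNSt×2, LNsT×2, LNst×2, LnST×2, LnSt×2, LnsT×2, Lnst×2
LlNnSsTt×LLNnSsTt grid (16·16=256): LLNNSSTT=2 LLNNSSTt=4 LLNNSStt=2 LLNNSsTT=4 LLNNSsTt=8 LLNNSstt=4 LLNNssTT=2 LLNNssTt=4 LLNNsstt=2 LLNnSSTT=4 LLNnSSTt=8 LLNnSStt=4 LLNnSsTT=8 LLNnSsTt=16 LLNnSstt=8 LLNnssTT=4 LLNnssTt=8 LLNnsstt=4 LLnnSSTT=2 LLnnSSTt=4 LLnnSStt=2 LLnnSsTT=4 LLnnSsTt=8 LLnnSstt=4 LLnnssTT=2 LLnnssTt=4 LLnnsstt=2 LlNNSSTT=2 LlNNSSTt=4 LlNNSStt=2 LlNNSsTT=4 LlNNSsTt=8 LlNNSstt=4 LlNNssTT=2 LlNNssTt=4 LlNNsstt=2 LlNnSSTT=4 LlNnSSTt=8 LlNnSStt=4 LlNnSsTT=8 LlNnSsTt=16 LlNnSstt=8 LlNnssTT=4 LlNnssTt=8 LlNnsstt=4 LlnnSSTT=2 LlnnSSTt=4 LlnnSStt=2 LlnnSsTT=4 LlnnSsTt=8 LlnnSstt=4 LlnnssTT=2 LlnnssTt=4 Llnnsstt=2
LLnnsstt hits 2/256; gcd=2; 2÷2/256÷2 = 1/128

P(LLnnsstt) = 1/128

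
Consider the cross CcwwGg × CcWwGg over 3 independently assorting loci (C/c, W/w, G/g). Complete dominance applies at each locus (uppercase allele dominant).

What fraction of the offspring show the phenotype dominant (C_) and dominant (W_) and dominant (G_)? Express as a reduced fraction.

P(C_ W_ G_) = 9/32

CcwwGg gametes: CwG×2, Cwg×2, cwG×2, cwg×2
CcWwGg gametes: CWG×1, CWg×1, CwG×1, Cwg×1, cWG×1, cWg×1, cwG×1, cwg×1
CcwwGg×CcWwGg grid (8·8=64): CCWwGG=2 CCWwGg=4 CCWwgg=2 CCwwGG=2 CCwwGg=4 CCwwgg=2 CcWwGG=4 CcWwGg=8 CcWwgg=4 CcwwGG=4 CcwwGg=8 Ccwwgg=4 ccWwGG=2 ccWwGg=4 ccWwgg=2 ccwwGG=2 ccwwGg=4 ccwwgg=2
C_ W_ G_ hits 18/64; gcd=2; 18÷2/64÷2 = 9/32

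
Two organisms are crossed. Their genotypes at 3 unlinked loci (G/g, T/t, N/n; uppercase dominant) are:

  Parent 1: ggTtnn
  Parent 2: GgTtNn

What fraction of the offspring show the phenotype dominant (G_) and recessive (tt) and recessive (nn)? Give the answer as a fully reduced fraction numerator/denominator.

ggTtnn gametes: gTn×4, gtn×4
GgTtNn gametes: GTN×1, GTn×1, GtN×1, Gtn×1, gTN×1, gTn×1, gtN×1, gtn×1
ggTtnn×GgTtNn grid (8·8=64): GgTTNn=4 GgTTnn=4 GgTtNn=8 GgTtnn=8 GgttNn=4 Ggttnn=4 ggTTNn=4 ggTTnn=4 ggTtNn=8 ggTtnn=8 ggttNn=4 ggttnn=4
G_ tt nn hits 4/64; gcd=4; 4÷4/64÷4 = 1/16

P(G_ tt nn) = 1/16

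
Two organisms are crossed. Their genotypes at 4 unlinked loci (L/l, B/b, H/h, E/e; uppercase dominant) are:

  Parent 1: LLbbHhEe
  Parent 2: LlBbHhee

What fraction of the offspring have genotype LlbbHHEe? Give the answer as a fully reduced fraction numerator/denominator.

P(LlbbHHEe) = 1/32

LLbbHhEe gametes: LbHE×4, LbHe×4, LbhE×4, Lbhe×4
LlBbHhee gametes: LBHe×2, LBhe×2, LbHe×2, Lbhe×2, lBHe×2, lBhe×2, lbHe×2, lbhe×2
LLbbHhEe×LlBbHhee grid (16·16=256): LLBbHHEe=8 LLBbHHee=8 LLBbHhEe=16 LLBbHhee=16 LLBbhhEe=8 LLBbhhee=8 LLbbHHEe=8 LLbbHHee=8 LLbbHhEe=16 LLbbHhee=16 LLbbhhEe=8 LLbbhhee=8 LlBbHHEe=8 LlBbHHee=8 LlBbHhEe=16 LlBbHhee=16 LlBbhhEe=8 LlBbhhee=8 LlbbHHEe=8 LlbbHHee=8 LlbbHhEe=16 LlbbHhee=16 LlbbhhEe=8 Llbbhhee=8
LlbbHHEe hits 8/256; gcd=8; 8÷8/256÷8 = 1/32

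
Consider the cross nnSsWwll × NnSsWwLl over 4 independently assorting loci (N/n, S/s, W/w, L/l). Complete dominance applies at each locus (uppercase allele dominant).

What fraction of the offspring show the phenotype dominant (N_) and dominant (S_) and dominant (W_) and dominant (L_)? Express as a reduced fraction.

nnSsWwll gametes: nSWl×4, nSwl×4, nsWl×4, nswl×4
NnSsWwLl gametes: NSWL×1, NSWl×1, NSwL×1, NSwl×1, NsWL×1, NsWl×1, NswL×1, Nswl×1, nSWL×1, nSWl×1, nSwL×1, nSwl×1, nsWL×1, nsWl×1, nswL×1, nswl×1
nnSsWwll×NnSsWwLl grid (16·16=256): NnSSWWLl=4 NnSSWWll=4 NnSSWwLl=8 NnSSWwll=8 NnSSwwLl=4 NnSSwwll=4 NnSsWWLl=8 NnSsWWll=8 NnSsWwLl=16 NnSsWwll=16 NnSswwLl=8 NnSswwll=8 NnssWWLl=4 NnssWWll=4 NnssWwLl=8 NnssWwll=8 NnsswwLl=4 Nnsswwll=4 nnSSWWLl=4 nnSSWWll=4 nnSSWwLl=8 nnSSWwll=8 nnSSwwLl=4 nnSSwwll=4 nnSsWWLl=8 nnSsWWll=8 nnSsWwLl=16 nnSsWwll=16 nnSswwLl=8 nnSswwll=8 nnssWWLl=4 nnssWWll=4 nnssWwLl=8 nnssWwll=8 nnsswwLl=4 nnsswwll=4
N_ S_ W_ L_ hits 36/256; gcd=4; 36÷4/256÷4 = 9/64

P(N_ S_ W_ L_) = 9/64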